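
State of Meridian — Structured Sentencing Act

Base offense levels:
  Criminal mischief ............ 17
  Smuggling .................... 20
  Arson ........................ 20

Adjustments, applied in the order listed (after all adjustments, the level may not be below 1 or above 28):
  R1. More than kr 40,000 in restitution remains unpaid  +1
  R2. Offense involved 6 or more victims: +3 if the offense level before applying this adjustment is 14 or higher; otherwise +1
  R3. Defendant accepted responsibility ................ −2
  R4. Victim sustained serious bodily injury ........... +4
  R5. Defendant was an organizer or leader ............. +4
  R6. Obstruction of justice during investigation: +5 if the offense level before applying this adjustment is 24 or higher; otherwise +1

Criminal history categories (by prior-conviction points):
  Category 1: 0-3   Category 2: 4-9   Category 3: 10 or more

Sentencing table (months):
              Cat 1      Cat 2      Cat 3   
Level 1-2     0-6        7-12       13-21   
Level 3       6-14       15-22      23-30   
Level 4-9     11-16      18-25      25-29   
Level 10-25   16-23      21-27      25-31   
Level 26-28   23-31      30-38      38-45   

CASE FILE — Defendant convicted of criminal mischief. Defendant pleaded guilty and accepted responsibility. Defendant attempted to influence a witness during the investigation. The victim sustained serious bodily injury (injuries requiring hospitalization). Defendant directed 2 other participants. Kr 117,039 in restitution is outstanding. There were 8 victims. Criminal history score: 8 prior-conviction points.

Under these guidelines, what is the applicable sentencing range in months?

30-38 months

Base offense level for criminal mischief: 17.
R1 applies: 17 + 1 = 18.
R2 applies (level before this adjustment is 18 ≥ 14, so +3): 18 + 3 = 21.
R3 applies: 21 − 2 = 19.
R4 applies: 19 + 4 = 23.
R5 applies: 23 + 4 = 27.
R6 applies (level before this adjustment is 27 ≥ 24, so +5): 27 + 5 = 32.
Level 32 exceeds the maximum of 28; capped at 28.
Final offense level: 28.
Criminal history: 8 prior points → Category 2 (4-9).
Level 28 falls in the 26-28 band.
Grid: Level 26-28 × Category 2 = 30-38 months.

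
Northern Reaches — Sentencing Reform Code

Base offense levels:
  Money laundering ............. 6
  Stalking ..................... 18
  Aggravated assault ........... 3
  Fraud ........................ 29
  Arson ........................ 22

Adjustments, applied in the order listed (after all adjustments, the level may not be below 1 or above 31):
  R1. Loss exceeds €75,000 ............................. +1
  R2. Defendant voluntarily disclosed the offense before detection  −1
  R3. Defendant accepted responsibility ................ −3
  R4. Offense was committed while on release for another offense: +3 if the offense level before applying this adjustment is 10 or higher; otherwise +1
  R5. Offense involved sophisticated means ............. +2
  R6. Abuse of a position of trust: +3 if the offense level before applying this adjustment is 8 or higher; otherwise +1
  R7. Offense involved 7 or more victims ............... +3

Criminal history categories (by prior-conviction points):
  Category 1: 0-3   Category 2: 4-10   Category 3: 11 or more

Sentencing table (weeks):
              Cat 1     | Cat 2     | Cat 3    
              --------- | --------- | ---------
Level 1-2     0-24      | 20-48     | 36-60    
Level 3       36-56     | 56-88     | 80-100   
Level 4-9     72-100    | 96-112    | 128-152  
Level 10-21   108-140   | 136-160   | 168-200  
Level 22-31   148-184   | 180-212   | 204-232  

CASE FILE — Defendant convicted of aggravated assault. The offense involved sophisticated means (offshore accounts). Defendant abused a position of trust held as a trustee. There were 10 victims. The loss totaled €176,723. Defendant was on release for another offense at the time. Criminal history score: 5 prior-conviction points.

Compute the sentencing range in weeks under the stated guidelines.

136-160 weeks

Base offense level for aggravated assault: 3.
R1 applies: 3 + 1 = 4.
R3 does not apply.
R4 applies (level before this adjustment is 4 < 10, so +1): 4 + 1 = 5.
R5 applies: 5 + 2 = 7.
R6 applies (level before this adjustment is 7 < 8, so +1): 7 + 1 = 8.
R7 applies: 8 + 3 = 11.
Final offense level: 11.
Criminal history: 5 prior points → Category 2 (4-10).
Level 11 falls in the 10-21 band.
Grid: Level 10-21 × Category 2 = 136-160 weeks.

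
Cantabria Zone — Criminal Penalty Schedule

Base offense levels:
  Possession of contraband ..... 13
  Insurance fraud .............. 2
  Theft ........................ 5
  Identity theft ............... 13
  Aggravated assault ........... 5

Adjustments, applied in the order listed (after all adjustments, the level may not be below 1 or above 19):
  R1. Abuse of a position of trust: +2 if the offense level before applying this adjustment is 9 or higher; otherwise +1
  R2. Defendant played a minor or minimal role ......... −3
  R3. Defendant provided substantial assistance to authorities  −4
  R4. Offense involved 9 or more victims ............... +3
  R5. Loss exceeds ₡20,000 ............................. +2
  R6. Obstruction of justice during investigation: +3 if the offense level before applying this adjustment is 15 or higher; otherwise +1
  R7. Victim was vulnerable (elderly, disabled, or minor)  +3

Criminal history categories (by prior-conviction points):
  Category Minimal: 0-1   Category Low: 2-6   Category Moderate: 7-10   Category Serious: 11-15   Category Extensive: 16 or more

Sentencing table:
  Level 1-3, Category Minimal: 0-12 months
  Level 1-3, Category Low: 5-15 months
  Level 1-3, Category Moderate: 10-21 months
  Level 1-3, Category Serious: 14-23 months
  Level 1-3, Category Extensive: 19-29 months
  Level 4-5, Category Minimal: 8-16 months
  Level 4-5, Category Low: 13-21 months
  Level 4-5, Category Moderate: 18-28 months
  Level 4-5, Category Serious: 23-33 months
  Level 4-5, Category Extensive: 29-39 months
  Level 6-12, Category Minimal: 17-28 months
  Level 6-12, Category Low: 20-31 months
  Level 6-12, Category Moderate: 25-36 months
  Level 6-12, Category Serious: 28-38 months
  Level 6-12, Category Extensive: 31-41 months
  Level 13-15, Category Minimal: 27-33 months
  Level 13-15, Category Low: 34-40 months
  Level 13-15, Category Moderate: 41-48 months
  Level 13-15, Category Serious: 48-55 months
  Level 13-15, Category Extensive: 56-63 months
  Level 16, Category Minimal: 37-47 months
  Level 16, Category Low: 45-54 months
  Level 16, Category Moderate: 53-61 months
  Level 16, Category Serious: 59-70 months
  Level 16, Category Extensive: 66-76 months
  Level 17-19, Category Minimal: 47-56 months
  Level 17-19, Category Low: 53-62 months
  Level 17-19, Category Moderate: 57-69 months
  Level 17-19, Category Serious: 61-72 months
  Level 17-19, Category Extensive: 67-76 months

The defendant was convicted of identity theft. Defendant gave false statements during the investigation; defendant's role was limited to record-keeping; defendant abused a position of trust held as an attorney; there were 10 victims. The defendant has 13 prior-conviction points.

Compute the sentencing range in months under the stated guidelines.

61-72 months

Base offense level for identity theft: 13.
R1 applies (level before this adjustment is 13 ≥ 9, so +2): 13 + 2 = 15.
R2 applies: 15 − 3 = 12.
R3 does not apply.
R4 applies: 12 + 3 = 15.
R6 applies (level before this adjustment is 15 ≥ 15, so +3): 15 + 3 = 18.
Final offense level: 18.
Criminal history: 13 prior points → Category Serious (11-15).
Level 18 falls in the 17-19 band.
Grid: Level 17-19 × Category Serious = 61-72 months.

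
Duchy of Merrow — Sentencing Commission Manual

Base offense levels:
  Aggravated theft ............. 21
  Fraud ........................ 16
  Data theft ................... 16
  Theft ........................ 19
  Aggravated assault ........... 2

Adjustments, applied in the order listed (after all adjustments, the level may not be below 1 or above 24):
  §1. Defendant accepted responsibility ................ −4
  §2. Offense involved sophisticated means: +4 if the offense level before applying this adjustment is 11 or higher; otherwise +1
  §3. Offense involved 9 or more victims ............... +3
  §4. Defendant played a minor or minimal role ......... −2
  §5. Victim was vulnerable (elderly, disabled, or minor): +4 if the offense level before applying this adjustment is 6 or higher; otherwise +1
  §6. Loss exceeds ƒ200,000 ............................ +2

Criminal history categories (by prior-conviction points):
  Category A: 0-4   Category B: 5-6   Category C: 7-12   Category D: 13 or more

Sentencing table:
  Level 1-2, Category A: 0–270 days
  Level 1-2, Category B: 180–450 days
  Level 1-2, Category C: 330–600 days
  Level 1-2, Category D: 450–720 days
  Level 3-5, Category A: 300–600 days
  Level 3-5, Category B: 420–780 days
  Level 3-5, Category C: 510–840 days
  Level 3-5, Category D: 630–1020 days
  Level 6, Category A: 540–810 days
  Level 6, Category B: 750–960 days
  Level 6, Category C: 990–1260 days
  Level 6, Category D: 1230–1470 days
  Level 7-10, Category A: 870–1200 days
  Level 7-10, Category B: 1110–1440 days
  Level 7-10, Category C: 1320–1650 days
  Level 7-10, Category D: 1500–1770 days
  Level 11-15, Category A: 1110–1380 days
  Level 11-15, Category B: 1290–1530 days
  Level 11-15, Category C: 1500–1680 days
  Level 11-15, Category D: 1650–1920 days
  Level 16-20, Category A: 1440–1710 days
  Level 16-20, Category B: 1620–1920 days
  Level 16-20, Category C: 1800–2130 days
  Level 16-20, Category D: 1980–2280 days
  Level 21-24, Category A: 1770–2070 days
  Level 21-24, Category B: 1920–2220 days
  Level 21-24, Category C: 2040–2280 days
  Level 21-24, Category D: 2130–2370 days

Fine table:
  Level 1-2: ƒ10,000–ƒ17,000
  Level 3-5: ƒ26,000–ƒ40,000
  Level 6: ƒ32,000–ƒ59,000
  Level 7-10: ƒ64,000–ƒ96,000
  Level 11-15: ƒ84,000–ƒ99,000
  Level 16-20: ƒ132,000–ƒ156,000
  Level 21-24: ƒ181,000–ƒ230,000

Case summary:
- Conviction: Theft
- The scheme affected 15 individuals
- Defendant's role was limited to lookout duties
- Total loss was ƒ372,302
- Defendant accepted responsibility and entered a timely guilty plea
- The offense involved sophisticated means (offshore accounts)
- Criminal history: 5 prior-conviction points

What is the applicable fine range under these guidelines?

Base offense level for theft: 19.
§1 applies: 19 − 4 = 15.
§2 applies (level before this adjustment is 15 ≥ 11, so +4): 15 + 4 = 19.
§3 applies: 19 + 3 = 22.
§4 applies: 22 − 2 = 20.
§5 does not apply.
§6 applies: 20 + 2 = 22.
Final offense level: 22.
Level 22 falls in the 21-24 band.
Fine table: Level 21-24 → ƒ181,000–ƒ230,000.

ƒ181,000–ƒ230,000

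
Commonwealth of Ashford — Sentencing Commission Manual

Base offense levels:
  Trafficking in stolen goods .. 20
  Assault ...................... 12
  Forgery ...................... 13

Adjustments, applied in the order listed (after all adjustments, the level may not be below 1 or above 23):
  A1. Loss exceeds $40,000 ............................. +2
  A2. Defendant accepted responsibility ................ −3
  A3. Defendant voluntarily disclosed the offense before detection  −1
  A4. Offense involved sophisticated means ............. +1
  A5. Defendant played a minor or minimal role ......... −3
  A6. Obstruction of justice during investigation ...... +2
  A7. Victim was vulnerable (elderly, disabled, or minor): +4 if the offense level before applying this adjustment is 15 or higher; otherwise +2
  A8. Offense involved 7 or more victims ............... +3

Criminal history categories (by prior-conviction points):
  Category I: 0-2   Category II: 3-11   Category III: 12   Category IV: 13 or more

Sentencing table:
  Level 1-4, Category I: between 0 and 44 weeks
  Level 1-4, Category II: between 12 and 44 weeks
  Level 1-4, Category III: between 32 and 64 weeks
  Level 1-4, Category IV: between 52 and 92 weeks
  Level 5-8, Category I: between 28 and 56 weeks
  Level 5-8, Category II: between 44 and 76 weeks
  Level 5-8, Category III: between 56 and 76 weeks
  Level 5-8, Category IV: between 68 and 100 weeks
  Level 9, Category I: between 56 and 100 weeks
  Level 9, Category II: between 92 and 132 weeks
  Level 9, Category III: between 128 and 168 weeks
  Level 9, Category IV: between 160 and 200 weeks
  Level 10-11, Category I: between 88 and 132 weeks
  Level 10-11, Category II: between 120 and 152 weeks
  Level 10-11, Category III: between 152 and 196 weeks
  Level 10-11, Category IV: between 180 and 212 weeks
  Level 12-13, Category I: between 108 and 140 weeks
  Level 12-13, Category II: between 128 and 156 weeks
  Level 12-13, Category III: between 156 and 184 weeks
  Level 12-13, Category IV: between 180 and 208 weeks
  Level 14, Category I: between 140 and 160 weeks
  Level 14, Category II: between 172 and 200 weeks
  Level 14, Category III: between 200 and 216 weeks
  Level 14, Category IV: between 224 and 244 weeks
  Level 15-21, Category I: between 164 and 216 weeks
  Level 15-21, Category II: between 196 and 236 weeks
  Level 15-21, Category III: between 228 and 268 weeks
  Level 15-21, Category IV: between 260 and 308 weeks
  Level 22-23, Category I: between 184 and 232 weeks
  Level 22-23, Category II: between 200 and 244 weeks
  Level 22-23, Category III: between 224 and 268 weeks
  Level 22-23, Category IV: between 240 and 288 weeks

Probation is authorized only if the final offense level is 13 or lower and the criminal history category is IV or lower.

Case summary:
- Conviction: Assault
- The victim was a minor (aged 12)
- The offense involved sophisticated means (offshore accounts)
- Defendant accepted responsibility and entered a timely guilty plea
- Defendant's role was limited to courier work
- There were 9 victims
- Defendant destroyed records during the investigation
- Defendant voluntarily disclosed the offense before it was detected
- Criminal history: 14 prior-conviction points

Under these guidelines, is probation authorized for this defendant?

Yes

Base offense level for assault: 12.
A1 does not apply.
A2 applies: 12 − 3 = 9.
A3 applies: 9 − 1 = 8.
A4 applies: 8 + 1 = 9.
A5 applies: 9 − 3 = 6.
A6 applies: 6 + 2 = 8.
A7 applies (level before this adjustment is 8 < 15, so +2): 8 + 2 = 10.
A8 applies: 10 + 3 = 13.
Final offense level: 13.
Criminal history: 14 prior points → Category IV (13+).
Level 13 falls in the 12-13 band.
Grid: Level 12-13 × Category IV = 180-208 weeks.
Probation check: level 13 ≤ 13 and category IV ≤ IV → eligible.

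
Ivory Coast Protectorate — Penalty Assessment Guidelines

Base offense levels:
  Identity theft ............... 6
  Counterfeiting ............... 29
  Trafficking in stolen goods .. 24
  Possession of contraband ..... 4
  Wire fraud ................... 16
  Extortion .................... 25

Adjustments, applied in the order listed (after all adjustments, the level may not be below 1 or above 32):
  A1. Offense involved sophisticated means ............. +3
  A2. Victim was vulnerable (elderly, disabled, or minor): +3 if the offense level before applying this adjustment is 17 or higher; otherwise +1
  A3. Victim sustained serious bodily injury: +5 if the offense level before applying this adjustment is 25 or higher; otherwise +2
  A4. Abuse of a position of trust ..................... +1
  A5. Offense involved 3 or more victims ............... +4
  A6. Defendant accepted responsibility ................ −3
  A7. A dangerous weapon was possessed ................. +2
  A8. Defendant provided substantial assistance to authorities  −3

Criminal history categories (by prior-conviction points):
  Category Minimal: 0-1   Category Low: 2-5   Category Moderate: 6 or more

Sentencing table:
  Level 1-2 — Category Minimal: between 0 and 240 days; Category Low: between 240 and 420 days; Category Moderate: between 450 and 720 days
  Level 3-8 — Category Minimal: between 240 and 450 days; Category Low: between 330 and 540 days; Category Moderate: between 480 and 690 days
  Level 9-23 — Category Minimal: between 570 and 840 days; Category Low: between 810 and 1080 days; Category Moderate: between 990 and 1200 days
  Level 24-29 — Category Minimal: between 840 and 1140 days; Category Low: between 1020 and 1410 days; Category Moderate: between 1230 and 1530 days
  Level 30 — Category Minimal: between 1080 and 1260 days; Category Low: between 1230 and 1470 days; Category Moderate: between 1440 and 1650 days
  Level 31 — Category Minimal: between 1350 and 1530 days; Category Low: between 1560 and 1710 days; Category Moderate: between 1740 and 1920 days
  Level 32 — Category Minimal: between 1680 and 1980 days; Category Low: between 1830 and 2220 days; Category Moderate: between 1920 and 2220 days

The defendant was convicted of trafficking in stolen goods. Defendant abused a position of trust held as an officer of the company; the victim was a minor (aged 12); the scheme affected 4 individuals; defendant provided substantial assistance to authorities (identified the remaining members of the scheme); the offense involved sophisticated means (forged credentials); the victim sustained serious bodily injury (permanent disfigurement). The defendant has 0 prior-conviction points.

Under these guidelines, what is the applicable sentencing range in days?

1680-1980 days

Base offense level for trafficking in stolen goods: 24.
A1 applies: 24 + 3 = 27.
A2 applies (level before this adjustment is 27 ≥ 17, so +3): 27 + 3 = 30.
A3 applies (level before this adjustment is 30 ≥ 25, so +5): 30 + 5 = 35.
A4 applies: 35 + 1 = 36.
A5 applies: 36 + 4 = 40.
A7 does not apply.
A8 applies: 40 − 3 = 37.
Level 37 exceeds the maximum of 32; capped at 32.
Final offense level: 32.
Criminal history: 0 prior points → Category Minimal (0-1).
Level 32 falls in the 32 band.
Grid: Level 32 × Category Minimal = 1680-1980 days.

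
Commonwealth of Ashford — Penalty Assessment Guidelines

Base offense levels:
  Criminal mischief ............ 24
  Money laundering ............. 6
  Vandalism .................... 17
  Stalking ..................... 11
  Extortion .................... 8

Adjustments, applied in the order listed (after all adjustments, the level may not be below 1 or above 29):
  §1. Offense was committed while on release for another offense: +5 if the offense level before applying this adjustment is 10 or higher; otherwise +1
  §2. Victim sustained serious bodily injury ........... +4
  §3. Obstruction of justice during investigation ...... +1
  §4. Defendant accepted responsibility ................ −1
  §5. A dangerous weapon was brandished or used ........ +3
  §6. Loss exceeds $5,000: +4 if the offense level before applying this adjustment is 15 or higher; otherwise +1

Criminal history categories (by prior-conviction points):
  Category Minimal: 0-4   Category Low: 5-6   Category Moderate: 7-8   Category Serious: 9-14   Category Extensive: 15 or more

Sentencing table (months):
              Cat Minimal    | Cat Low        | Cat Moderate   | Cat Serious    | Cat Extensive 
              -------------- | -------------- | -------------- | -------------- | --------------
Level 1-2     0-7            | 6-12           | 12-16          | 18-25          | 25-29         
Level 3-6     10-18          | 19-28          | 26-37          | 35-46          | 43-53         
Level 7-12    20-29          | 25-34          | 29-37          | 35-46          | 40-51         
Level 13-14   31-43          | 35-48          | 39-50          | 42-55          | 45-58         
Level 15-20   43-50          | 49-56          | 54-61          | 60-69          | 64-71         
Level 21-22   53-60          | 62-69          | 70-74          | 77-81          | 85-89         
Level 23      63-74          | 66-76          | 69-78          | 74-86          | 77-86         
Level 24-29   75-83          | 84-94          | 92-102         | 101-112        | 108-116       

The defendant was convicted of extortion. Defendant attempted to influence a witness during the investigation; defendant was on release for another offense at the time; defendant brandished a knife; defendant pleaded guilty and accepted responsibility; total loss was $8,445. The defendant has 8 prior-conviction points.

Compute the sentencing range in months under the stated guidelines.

Base offense level for extortion: 8.
§1 applies (level before this adjustment is 8 < 10, so +1): 8 + 1 = 9.
§2 does not apply.
§3 applies: 9 + 1 = 10.
§4 applies: 10 − 1 = 9.
§5 applies: 9 + 3 = 12.
§6 applies (level before this adjustment is 12 < 15, so +1): 12 + 1 = 13.
Final offense level: 13.
Criminal history: 8 prior points → Category Moderate (7-8).
Level 13 falls in the 13-14 band.
Grid: Level 13-14 × Category Moderate = 39-50 months.

39-50 months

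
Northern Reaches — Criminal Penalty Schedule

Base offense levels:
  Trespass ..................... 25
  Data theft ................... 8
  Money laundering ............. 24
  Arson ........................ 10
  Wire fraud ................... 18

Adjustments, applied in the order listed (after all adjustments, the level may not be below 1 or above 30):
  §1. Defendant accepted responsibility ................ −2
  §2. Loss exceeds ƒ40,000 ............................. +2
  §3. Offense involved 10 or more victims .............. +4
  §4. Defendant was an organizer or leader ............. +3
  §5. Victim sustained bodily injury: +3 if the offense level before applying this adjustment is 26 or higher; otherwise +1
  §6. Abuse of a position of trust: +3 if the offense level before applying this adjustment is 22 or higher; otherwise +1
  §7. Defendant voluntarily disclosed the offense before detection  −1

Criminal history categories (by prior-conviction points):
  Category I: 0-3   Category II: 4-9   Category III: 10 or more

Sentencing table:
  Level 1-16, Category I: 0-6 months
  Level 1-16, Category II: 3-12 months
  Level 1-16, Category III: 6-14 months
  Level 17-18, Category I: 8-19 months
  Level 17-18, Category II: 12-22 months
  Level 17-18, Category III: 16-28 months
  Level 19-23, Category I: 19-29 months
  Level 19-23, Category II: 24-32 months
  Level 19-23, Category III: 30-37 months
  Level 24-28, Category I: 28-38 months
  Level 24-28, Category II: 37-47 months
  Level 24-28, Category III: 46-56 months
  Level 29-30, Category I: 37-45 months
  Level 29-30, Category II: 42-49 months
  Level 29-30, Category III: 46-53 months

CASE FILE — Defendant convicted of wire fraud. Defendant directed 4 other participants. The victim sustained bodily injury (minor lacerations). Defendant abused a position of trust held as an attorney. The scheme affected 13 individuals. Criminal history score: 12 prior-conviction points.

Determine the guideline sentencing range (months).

46-53 months

Base offense level for wire fraud: 18.
§1 does not apply.
§3 applies: 18 + 4 = 22.
§4 applies: 22 + 3 = 25.
§5 applies (level before this adjustment is 25 < 26, so +1): 25 + 1 = 26.
§6 applies (level before this adjustment is 26 ≥ 22, so +3): 26 + 3 = 29.
§7 does not apply.
Final offense level: 29.
Criminal history: 12 prior points → Category III (10+).
Level 29 falls in the 29-30 band.
Grid: Level 29-30 × Category III = 46-53 months.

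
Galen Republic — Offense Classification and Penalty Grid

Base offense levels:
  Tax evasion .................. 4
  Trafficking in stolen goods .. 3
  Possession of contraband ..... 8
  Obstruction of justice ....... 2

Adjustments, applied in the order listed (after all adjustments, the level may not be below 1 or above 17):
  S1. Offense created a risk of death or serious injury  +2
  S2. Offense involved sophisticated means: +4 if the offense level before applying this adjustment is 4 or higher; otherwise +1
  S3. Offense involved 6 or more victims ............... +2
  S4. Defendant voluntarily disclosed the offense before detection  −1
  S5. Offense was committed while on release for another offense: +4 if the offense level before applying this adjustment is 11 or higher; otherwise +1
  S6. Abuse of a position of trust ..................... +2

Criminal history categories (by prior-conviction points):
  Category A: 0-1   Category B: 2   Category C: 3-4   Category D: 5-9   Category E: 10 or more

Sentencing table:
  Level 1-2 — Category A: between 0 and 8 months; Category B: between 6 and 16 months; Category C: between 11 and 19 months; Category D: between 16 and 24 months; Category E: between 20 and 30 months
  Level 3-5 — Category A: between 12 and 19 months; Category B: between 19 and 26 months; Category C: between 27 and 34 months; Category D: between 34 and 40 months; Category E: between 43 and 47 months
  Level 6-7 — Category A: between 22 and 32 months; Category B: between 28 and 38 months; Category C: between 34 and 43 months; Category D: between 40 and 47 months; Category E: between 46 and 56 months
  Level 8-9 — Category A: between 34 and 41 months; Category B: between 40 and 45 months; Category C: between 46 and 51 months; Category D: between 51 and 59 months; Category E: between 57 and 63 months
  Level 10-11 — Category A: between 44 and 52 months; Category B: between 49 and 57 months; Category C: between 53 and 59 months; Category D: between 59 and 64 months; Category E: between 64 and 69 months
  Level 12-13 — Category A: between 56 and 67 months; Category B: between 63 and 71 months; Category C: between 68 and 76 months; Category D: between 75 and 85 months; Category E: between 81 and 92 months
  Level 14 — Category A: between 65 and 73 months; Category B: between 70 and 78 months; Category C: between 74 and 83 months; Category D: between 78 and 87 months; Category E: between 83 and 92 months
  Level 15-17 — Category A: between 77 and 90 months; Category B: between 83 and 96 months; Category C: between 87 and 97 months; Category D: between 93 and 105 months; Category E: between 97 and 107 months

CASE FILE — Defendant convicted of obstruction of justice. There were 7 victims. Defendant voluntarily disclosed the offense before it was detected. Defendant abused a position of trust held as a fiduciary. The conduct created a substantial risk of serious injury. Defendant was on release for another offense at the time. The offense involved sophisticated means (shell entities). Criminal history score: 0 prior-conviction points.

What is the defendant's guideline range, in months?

56-67 months

Base offense level for obstruction of justice: 2.
S1 applies: 2 + 2 = 4.
S2 applies (level before this adjustment is 4 ≥ 4, so +4): 4 + 4 = 8.
S3 applies: 8 + 2 = 10.
S4 applies: 10 − 1 = 9.
S5 applies (level before this adjustment is 9 < 11, so +1): 9 + 1 = 10.
S6 applies: 10 + 2 = 12.
Final offense level: 12.
Criminal history: 0 prior points → Category A (0-1).
Level 12 falls in the 12-13 band.
Grid: Level 12-13 × Category A = 56-67 months.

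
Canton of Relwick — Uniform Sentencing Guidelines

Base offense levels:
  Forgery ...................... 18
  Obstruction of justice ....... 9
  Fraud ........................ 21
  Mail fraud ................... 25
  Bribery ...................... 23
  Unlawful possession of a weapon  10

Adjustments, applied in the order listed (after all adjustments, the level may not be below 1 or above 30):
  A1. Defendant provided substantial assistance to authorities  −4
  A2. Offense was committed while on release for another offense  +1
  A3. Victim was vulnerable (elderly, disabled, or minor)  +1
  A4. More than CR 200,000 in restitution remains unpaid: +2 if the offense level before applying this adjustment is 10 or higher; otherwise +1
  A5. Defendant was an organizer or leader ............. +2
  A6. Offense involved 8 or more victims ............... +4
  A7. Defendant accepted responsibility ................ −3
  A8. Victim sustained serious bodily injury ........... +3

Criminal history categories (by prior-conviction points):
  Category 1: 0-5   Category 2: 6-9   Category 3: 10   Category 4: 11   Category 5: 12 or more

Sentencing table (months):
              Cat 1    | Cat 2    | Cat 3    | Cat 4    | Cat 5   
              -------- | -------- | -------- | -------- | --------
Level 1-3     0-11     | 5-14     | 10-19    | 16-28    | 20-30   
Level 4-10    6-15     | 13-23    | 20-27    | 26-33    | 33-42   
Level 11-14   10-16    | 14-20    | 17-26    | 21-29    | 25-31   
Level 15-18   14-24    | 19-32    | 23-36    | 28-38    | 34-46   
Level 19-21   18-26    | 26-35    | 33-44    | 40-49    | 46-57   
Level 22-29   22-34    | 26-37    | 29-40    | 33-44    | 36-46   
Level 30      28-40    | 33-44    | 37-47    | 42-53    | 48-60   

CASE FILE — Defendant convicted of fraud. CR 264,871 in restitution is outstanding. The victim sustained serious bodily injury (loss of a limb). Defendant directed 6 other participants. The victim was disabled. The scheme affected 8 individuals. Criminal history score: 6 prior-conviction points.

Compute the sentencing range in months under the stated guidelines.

Base offense level for fraud: 21.
A2 does not apply.
A3 applies: 21 + 1 = 22.
A4 applies (level before this adjustment is 22 ≥ 10, so +2): 22 + 2 = 24.
A5 applies: 24 + 2 = 26.
A6 applies: 26 + 4 = 30.
A7 does not apply.
A8 applies: 30 + 3 = 33.
Level 33 exceeds the maximum of 30; capped at 30.
Final offense level: 30.
Criminal history: 6 prior points → Category 2 (6-9).
Level 30 falls in the 30 band.
Grid: Level 30 × Category 2 = 33-44 months.

33-44 months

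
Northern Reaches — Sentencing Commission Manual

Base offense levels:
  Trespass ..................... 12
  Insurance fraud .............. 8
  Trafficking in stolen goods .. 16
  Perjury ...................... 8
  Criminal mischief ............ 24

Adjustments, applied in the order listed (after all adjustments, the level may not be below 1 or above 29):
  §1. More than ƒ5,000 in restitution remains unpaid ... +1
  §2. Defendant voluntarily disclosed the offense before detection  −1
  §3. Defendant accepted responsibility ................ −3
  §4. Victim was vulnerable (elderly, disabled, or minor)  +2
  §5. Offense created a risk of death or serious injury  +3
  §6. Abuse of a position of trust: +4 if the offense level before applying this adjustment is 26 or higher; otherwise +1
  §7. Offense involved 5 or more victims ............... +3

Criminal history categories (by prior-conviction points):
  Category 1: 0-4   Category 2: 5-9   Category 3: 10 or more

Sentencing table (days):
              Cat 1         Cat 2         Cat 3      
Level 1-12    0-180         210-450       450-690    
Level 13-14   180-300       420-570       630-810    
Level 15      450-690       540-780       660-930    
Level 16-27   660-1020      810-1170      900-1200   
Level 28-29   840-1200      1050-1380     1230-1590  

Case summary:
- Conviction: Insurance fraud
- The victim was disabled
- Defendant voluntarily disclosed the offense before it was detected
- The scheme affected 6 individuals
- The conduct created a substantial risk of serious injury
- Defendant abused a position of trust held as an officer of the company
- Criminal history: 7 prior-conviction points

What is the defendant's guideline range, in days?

810-1170 days

Base offense level for insurance fraud: 8.
§1 does not apply.
§2 applies: 8 − 1 = 7.
§4 applies: 7 + 2 = 9.
§5 applies: 9 + 3 = 12.
§6 applies (level before this adjustment is 12 < 26, so +1): 12 + 1 = 13.
§7 applies: 13 + 3 = 16.
Final offense level: 16.
Criminal history: 7 prior points → Category 2 (5-9).
Level 16 falls in the 16-27 band.
Grid: Level 16-27 × Category 2 = 810-1170 days.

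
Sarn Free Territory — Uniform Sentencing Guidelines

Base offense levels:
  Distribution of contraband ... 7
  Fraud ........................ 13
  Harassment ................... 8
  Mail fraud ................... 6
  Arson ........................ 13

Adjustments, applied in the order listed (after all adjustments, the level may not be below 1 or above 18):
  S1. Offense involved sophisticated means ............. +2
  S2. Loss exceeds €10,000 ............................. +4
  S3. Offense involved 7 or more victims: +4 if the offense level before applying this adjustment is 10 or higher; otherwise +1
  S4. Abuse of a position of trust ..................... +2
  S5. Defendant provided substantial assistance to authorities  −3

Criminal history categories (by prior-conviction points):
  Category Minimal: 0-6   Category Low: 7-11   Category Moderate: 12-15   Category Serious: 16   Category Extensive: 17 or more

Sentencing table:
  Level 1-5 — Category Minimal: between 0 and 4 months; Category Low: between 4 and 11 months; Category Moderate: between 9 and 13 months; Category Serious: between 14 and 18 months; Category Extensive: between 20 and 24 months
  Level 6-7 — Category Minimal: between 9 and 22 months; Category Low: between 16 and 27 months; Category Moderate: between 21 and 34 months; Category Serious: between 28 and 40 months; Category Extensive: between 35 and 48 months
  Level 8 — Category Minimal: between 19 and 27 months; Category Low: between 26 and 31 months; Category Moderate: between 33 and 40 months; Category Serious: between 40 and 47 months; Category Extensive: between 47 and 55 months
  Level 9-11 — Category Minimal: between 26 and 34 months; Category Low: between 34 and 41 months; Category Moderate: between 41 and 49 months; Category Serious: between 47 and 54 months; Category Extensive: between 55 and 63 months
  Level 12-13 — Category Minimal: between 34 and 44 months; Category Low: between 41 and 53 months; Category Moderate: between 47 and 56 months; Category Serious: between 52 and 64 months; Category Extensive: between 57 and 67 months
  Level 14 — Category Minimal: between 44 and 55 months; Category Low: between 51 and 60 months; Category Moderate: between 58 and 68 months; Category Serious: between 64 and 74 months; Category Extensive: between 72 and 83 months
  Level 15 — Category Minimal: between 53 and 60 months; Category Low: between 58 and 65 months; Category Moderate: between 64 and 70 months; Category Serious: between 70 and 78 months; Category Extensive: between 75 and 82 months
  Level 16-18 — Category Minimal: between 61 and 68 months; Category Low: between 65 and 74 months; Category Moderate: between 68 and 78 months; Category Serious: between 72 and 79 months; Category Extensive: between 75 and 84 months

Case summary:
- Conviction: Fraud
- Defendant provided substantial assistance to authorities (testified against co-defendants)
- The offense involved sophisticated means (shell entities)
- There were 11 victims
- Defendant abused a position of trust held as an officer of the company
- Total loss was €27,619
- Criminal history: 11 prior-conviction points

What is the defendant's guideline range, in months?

Base offense level for fraud: 13.
S1 applies: 13 + 2 = 15.
S2 applies: 15 + 4 = 19.
S3 applies (level before this adjustment is 19 ≥ 10, so +4): 19 + 4 = 23.
S4 applies: 23 + 2 = 25.
S5 applies: 25 − 3 = 22.
Level 22 exceeds the maximum of 18; capped at 18.
Final offense level: 18.
Criminal history: 11 prior points → Category Low (7-11).
Level 18 falls in the 16-18 band.
Grid: Level 16-18 × Category Low = 65-74 months.

65-74 months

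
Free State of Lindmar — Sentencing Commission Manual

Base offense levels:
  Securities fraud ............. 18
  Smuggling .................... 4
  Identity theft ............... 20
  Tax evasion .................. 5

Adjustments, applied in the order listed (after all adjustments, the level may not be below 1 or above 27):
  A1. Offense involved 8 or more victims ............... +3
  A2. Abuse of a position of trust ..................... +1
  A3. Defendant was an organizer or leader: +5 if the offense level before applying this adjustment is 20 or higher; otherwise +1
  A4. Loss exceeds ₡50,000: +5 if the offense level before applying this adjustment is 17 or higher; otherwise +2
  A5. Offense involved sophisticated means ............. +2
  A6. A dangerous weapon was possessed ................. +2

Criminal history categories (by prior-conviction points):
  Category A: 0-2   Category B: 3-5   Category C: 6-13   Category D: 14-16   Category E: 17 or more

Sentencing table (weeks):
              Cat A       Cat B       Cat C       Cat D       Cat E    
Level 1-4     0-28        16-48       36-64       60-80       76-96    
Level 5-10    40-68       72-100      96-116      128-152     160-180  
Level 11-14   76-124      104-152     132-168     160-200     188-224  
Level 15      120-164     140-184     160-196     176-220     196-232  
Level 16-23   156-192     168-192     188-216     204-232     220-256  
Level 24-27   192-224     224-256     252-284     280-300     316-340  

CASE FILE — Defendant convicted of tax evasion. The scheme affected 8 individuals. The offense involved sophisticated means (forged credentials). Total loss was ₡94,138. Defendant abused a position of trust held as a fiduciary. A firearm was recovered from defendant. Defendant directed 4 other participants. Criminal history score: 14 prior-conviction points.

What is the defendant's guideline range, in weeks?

Base offense level for tax evasion: 5.
A1 applies: 5 + 3 = 8.
A2 applies: 8 + 1 = 9.
A3 applies (level before this adjustment is 9 < 20, so +1): 9 + 1 = 10.
A4 applies (level before this adjustment is 10 < 17, so +2): 10 + 2 = 12.
A5 applies: 12 + 2 = 14.
A6 applies: 14 + 2 = 16.
Final offense level: 16.
Criminal history: 14 prior points → Category D (14-16).
Level 16 falls in the 16-23 band.
Grid: Level 16-23 × Category D = 204-232 weeks.

204-232 weeks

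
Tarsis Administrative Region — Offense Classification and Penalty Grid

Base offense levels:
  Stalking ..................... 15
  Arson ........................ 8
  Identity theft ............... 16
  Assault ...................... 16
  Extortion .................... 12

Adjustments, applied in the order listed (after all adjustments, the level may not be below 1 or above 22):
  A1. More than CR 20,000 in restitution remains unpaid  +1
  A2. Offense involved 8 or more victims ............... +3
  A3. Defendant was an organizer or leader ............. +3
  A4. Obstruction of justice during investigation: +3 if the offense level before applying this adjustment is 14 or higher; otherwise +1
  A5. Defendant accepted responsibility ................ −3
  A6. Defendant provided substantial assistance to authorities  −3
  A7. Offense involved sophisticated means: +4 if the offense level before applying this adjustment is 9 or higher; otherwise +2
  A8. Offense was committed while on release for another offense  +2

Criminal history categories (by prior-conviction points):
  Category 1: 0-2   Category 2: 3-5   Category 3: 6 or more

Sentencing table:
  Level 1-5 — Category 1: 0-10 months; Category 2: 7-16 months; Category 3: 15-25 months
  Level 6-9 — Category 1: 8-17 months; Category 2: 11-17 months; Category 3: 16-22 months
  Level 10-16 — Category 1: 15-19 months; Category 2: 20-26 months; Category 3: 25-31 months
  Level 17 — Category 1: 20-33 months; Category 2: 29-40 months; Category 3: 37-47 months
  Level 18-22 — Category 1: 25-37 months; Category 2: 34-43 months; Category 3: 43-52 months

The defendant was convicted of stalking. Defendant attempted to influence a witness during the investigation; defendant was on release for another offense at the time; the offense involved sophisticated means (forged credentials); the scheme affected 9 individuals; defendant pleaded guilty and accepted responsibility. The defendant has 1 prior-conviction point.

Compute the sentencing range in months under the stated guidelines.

Base offense level for stalking: 15.
A2 applies: 15 + 3 = 18.
A4 applies (level before this adjustment is 18 ≥ 14, so +3): 18 + 3 = 21.
A5 applies: 21 − 3 = 18.
A7 applies (level before this adjustment is 18 ≥ 9, so +4): 18 + 4 = 22.
A8 applies: 22 + 2 = 24.
Level 24 exceeds the maximum of 22; capped at 22.
Final offense level: 22.
Criminal history: 1 prior point → Category 1 (0-2).
Level 22 falls in the 18-22 band.
Grid: Level 18-22 × Category 1 = 25-37 months.

25-37 months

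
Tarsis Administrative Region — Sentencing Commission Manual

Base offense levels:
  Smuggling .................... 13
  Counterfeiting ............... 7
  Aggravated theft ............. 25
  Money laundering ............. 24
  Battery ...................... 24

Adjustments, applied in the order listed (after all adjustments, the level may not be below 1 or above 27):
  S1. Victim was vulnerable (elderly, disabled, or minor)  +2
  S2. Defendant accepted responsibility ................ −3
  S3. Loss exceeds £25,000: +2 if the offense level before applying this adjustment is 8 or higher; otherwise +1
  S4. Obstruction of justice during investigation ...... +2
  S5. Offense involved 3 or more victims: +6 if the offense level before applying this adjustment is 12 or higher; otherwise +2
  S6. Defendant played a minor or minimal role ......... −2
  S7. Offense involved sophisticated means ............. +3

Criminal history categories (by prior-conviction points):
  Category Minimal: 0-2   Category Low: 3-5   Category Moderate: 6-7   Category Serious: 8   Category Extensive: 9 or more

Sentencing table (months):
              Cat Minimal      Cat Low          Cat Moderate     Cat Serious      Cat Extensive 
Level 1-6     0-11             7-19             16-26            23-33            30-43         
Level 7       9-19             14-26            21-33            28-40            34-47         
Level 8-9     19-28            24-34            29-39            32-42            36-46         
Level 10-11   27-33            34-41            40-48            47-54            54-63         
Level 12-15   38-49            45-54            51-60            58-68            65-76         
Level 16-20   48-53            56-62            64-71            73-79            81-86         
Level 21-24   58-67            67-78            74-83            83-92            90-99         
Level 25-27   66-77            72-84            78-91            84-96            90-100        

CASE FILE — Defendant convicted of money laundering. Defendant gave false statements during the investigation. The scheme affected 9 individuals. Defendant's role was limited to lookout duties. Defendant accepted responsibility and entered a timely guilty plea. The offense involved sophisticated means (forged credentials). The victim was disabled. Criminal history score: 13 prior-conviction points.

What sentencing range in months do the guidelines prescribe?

90-100 months

Base offense level for money laundering: 24.
S1 applies: 24 + 2 = 26.
S2 applies: 26 − 3 = 23.
S3 does not apply.
S4 applies: 23 + 2 = 25.
S5 applies (level before this adjustment is 25 ≥ 12, so +6): 25 + 6 = 31.
S6 applies: 31 − 2 = 29.
S7 applies: 29 + 3 = 32.
Level 32 exceeds the maximum of 27; capped at 27.
Final offense level: 27.
Criminal history: 13 prior points → Category Extensive (9+).
Level 27 falls in the 25-27 band.
Grid: Level 25-27 × Category Extensive = 90-100 months.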